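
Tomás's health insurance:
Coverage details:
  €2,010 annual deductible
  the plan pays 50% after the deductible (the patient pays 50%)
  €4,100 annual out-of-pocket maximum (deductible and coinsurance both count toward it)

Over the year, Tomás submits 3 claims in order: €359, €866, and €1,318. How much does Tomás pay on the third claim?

€1,051.50

#1 (€359): fully absorbed by the deductible. Patient owes €359 (running OOP €359).
#2 (€866): all of it applies to the deductible. Patient pays €866; OOP now €1,225.
#3 (€1,318): deductible takes €785, €533 remains; patient's 50% is €266.50. Patient owes €1,051.50 (running OOP €2,276.50).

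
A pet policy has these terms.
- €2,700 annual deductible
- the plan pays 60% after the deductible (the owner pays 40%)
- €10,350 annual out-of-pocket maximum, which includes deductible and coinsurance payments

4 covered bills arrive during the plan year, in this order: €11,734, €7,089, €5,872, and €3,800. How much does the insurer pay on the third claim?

€4,671.20

Claim 1 (€11,734): €2,700 finishes the deductible; €9,034 goes to coinsurance; owner's 40% is €3,613.60. Cost to owner: €6,313.60. OOP to date €6,313.60. Plan pays €11,734 − €6,313.60 = €5,420.40.
Claim 2 (€7,089): 40% coinsurance on €7,089 = €2,835.60. Cost to owner: €2,835.60. OOP to date €9,149.20. Plan pays €7,089 − €2,835.60 = €4,253.40.
Claim 3 (€5,872): deductible met; 40% of €5,872 = €2,348.80. That would push OOP to €11,498, over the €10,350 cap, so owner pays €10,350 − €9,149.20 = €1,200.80. Plan pays €5,872 − €1,200.80 = €4,671.20.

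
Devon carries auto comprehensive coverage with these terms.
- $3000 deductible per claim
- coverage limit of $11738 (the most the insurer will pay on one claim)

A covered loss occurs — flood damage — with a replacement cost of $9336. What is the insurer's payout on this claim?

Less the $3000 deductible: $9336 − $3000 = $6336.
$6336 is within the $11738 limit, so the insurer pays $6336.

$6336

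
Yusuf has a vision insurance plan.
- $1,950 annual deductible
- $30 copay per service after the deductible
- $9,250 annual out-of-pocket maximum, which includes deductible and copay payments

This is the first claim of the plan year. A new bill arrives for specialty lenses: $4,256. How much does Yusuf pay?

Nothing has been paid toward the $1,950 deductible, so the first $1,950 of this charge is applied there.
After the $1,950 deductible portion, $4,256 − $1,950 = $2,306 is subject to the copay.
Copay on this service: $30.
Member responsibility before any cap: $1,950 + $30 = $1,980.
Cumulative spending $0 + $1,980 = $1,980 stays under the $9,250 maximum.

$1,980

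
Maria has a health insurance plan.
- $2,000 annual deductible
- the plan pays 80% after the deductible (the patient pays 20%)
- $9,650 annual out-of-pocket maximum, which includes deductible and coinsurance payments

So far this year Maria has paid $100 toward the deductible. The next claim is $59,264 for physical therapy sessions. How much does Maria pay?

$9,550

Deductible still to meet: $2,000 − $100 = $1,900.
That leaves $59,264 − $1,900 = $57,364 for coinsurance.
20% of $57,364 = $11,472.80 falls to the patient.
That puts the patient's cost at $1,900 + $11,472.80 = $13,372.80 before any cap.
Year-to-date out-of-pocket would reach $100 + $13,372.80 = $13,472.80, above the $9,650 maximum, so the patient pays only $9,650 − $100 = $9,550.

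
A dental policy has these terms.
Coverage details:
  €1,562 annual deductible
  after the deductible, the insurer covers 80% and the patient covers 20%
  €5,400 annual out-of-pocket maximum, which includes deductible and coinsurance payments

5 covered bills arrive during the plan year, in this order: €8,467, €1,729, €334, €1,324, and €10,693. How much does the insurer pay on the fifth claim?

€8,913.40

Claim 1 — €8,467: €1,562 finishes the deductible; €6,905 goes to coinsurance; patient's 20% is €1,381. Patient pays €2,943; OOP now €2,943. Plan pays €8,467 − €2,943 = €5,524.
Claim 2 — €1,729: deductible met; 20% of €1,729 = €345.80. Patient owes €345.80 (running OOP €3,288.80). Insurer: €1,729 − €345.80 = €1,383.20.
Claim 3 — €334: 20% coinsurance on €334 = €66.80. Patient pays €66.80; OOP now €3,355.60. Plan pays €334 − €66.80 = €267.20.
Claim 4 — €1,324: 20% coinsurance on €1,324 = €264.80. Cost to patient: €264.80. OOP to date €3,620.40. Insurer: €1,324 − €264.80 = €1,059.20.
Claim 5 — €10,693: deductible already satisfied, so patient's share is 20% × €10,693 = €2,138.60. Adding that to €3,620.40 gives €5,759, past the €5,400 cap; patient pays only €5,400 − €3,620.40 = €1,779.60. Plan pays €10,693 − €1,779.60 = €8,913.40.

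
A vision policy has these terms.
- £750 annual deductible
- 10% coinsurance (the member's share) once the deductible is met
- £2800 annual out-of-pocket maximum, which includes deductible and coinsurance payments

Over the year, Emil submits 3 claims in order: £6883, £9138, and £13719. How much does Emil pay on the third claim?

£522.90

#1 (£6883): £750 to deductible, leaving £6133; 10% of £6133 = £613.30. Cost to member: £1363.30. OOP to date £1363.30.
#2 (£9138): deductible met; 10% of £9138 = £913.80. Member owes £913.80 (running OOP £2277.10).
#3 (£13719): 10% coinsurance on £13719 = £1371.90. OOP would hit £3649 > £2800, so the cap limits the member to £2800 − £2277.10 = £522.90.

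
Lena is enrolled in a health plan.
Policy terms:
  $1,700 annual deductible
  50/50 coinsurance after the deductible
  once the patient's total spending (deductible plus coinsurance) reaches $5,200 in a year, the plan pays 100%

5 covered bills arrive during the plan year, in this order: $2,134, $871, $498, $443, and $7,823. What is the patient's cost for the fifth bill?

$2,377

Bill 1, $2,134: $1,700 finishes the deductible; $434 goes to coinsurance; coinsurance $434 × 50% = $217. Cost to patient: $1,917. OOP to date $1,917.
Bill 2, $871: 50% coinsurance on $871 = $435.50. Patient pays $435.50; OOP now $2,352.50.
Bill 3, $498: deductible already satisfied, so patient's share is 50% × $498 = $249. Cost to patient: $249. OOP to date $2,601.50.
Bill 4, $443: deductible already satisfied, so patient's share is 50% × $443 = $221.50. Patient owes $221.50 (running OOP $2,823).
Bill 5, $7,823: deductible met; 50% of $7,823 = $3,911.50. OOP would hit $6,734.50 > $5,200, so the cap limits the patient to $5,200 − $2,823 = $2,377.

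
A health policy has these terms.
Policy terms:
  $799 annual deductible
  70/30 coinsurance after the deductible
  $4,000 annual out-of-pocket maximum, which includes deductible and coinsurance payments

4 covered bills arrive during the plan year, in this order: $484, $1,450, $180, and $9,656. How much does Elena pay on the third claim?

$54

#1 ($484): entire amount goes to the deductible. Cost to patient: $484. OOP to date $484.
#2 ($1,450): $315 to deductible, leaving $1,135; patient's 30% is $340.50. Patient pays $655.50; OOP now $1,139.50.
#3 ($180): deductible already satisfied, so patient's share is 30% × $180 = $54. Cost to patient: $54. OOP to date $1,193.50.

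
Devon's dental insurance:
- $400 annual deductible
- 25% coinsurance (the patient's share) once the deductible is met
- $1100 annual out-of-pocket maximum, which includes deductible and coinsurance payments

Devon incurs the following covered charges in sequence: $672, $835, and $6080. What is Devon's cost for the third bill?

$423.25

Bill 1, $672: $400 finishes the deductible; $272 goes to coinsurance; 25% of $272 = $68. Cost to patient: $468. OOP to date $468.
Bill 2, $835: 25% coinsurance on $835 = $208.75. Cost to patient: $208.75. OOP to date $676.75.
Bill 3, $6080: 25% coinsurance on $6080 = $1520. OOP would hit $2196.75 > $1100, so the cap limits the patient to $1100 − $676.75 = $423.25.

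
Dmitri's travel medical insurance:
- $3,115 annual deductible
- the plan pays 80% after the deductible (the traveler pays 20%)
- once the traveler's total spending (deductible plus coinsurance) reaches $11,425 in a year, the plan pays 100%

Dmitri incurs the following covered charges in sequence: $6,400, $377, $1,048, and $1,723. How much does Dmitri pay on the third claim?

#1 ($6,400): deductible takes $3,115, $3,285 remains; coinsurance $3,285 × 20% = $657. Cost to traveler: $3,772. OOP to date $3,772.
#2 ($377): 20% coinsurance on $377 = $75.40. Traveler pays $75.40; OOP now $3,847.40.
#3 ($1,048): 20% coinsurance on $1,048 = $209.60. Cost to traveler: $209.60. OOP to date $4,057.

$209.60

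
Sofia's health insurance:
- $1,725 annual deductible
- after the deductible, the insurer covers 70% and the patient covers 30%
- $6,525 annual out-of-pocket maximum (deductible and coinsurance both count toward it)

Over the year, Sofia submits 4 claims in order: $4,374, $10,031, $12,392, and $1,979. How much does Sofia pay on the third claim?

Claim 1 ($4,374): $1,725 to deductible, leaving $2,649; 30% of $2,649 = $794.70. Patient owes $2,519.70 (running OOP $2,519.70).
Claim 2 ($10,031): 30% coinsurance on $10,031 = $3,009.30. Patient owes $3,009.30 (running OOP $5,529).
Claim 3 ($12,392): deductible already satisfied, so patient's share is 30% × $12,392 = $3,717.60. That would push OOP to $9,246.60, over the $6,525 cap, so patient pays $6,525 − $5,529 = $996.

$996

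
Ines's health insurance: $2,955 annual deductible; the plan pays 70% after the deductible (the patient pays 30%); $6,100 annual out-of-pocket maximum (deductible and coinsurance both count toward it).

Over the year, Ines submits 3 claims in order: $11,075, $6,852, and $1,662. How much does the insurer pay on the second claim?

Claim 1 ($11,075): deductible takes $2,955, $8,120 remains; patient's 30% is $2,436. Patient owes $5,391 (running OOP $5,391). Plan pays $11,075 − $5,391 = $5,684.
Claim 2 ($6,852): 30% coinsurance on $6,852 = $2,055.60. Adding that to $5,391 gives $7,446.60, past the $6,100 cap; patient pays only $6,100 − $5,391 = $709. Insurer: $6,852 − $709 = $6,143.

$6,143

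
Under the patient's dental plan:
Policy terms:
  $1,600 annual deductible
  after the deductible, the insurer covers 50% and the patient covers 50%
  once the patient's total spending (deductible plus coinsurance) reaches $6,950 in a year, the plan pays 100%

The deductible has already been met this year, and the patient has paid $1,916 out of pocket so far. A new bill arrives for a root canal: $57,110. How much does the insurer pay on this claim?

$52,076

With the deductible met, the entire $57,110 is subject to coinsurance.
Coinsurance: $57,110 × 50% = $28,555.
Year-to-date out-of-pocket would reach $1,916 + $28,555 = $30,471, above the $6,950 maximum, so the patient pays only $6,950 − $1,916 = $5,034.
The insurer covers the remainder: $57,110 − $5,034 = $52,076.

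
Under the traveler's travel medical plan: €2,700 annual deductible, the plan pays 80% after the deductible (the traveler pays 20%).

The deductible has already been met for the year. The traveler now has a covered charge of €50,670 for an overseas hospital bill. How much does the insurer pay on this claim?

The deductible is already satisfied, so the full bill goes to coinsurance.
20% of €50,670 = €10,134 falls to the traveler.
The plan picks up €50,670 − €10,134 = €40,536.

€40,536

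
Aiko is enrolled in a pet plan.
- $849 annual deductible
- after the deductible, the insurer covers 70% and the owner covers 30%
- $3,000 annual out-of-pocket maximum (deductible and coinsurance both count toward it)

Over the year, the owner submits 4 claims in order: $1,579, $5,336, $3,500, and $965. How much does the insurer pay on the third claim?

$3,168.80

Claim 1 ($1,579): $849 finishes the deductible; $730 goes to coinsurance; owner's 30% is $219. Cost to owner: $1,068. OOP to date $1,068. Insurer: $1,579 − $1,068 = $511.
Claim 2 ($5,336): 30% coinsurance on $5,336 = $1,600.80. Cost to owner: $1,600.80. OOP to date $2,668.80. Insurer: $5,336 − $1,600.80 = $3,735.20.
Claim 3 ($3,500): 30% coinsurance on $3,500 = $1,050. Adding that to $2,668.80 gives $3,718.80, past the $3,000 cap; owner pays only $3,000 − $2,668.80 = $331.20. Insurer: $3,500 − $331.20 = $3,168.80.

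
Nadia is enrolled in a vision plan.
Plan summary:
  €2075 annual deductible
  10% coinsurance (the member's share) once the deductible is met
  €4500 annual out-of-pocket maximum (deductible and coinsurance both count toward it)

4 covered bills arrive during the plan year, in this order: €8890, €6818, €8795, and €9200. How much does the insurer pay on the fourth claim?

€9017.80

Claim 1 (€8890): €2075 finishes the deductible; €6815 goes to coinsurance; 10% of €6815 = €681.50. Member owes €2756.50 (running OOP €2756.50). Plan pays €8890 − €2756.50 = €6133.50.
Claim 2 (€6818): 10% coinsurance on €6818 = €681.80. Member owes €681.80 (running OOP €3438.30). Insurer: €6818 − €681.80 = €6136.20.
Claim 3 (€8795): 10% coinsurance on €8795 = €879.50. Cost to member: €879.50. OOP to date €4317.80. Insurer: €8795 − €879.50 = €7915.50.
Claim 4 (€9200): deductible met; 10% of €9200 = €920. That would push OOP to €5237.80, over the €4500 cap, so member pays €4500 − €4317.80 = €182.20. Insurer: €9200 − €182.20 = €9017.80.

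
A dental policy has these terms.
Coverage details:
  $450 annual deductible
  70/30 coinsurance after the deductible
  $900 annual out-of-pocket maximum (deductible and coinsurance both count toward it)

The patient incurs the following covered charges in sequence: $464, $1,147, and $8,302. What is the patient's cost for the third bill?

Claim 1 — $464: $450 finishes the deductible; $14 goes to coinsurance; 30% of $14 = $4.20. Cost to patient: $454.20. OOP to date $454.20.
Claim 2 — $1,147: deductible already satisfied, so patient's share is 30% × $1,147 = $344.10. Patient pays $344.10; OOP now $798.30.
Claim 3 — $8,302: deductible met; 30% of $8,302 = $2,490.60. OOP would hit $3,288.90 > $900, so the cap limits the patient to $900 − $798.30 = $101.70.

$101.70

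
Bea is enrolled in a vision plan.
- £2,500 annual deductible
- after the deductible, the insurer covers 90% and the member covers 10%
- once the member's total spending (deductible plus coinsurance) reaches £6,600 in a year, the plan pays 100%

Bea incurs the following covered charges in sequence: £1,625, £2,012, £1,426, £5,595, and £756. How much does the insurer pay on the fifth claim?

£680.40

Claim 1 (£1,625): all of it applies to the deductible. Cost to member: £1,625. OOP to date £1,625. Insurer: £1,625 − £1,625 = £0.
Claim 2 (£2,012): deductible takes £875, £1,137 remains; 10% of £1,137 = £113.70. Member owes £988.70 (running OOP £2,613.70). Plan pays £2,012 − £988.70 = £1,023.30.
Claim 3 (£1,426): deductible met; 10% of £1,426 = £142.60. Member owes £142.60 (running OOP £2,756.30). Insurer: £1,426 − £142.60 = £1,283.40.
Claim 4 (£5,595): deductible already satisfied, so member's share is 10% × £5,595 = £559.50. Member pays £559.50; OOP now £3,315.80. Insurer: £5,595 − £559.50 = £5,035.50.
Claim 5 (£756): 10% coinsurance on £756 = £75.60. Member pays £75.60; OOP now £3,391.40. Insurer: £756 − £75.60 = £680.40.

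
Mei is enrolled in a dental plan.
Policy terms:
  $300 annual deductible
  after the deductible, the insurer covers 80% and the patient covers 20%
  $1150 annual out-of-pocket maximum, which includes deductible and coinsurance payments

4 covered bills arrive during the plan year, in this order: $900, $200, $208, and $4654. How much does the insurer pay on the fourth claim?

$4005.60

Bill 1, $900: $300 to deductible, leaving $600; patient's 20% is $120. Patient owes $420 (running OOP $420). Plan pays $900 − $420 = $480.
Bill 2, $200: 20% coinsurance on $200 = $40. Patient owes $40 (running OOP $460). Plan pays $200 − $40 = $160.
Bill 3, $208: 20% coinsurance on $208 = $41.60. Cost to patient: $41.60. OOP to date $501.60. Insurer: $208 − $41.60 = $166.40.
Bill 4, $4654: deductible met; 20% of $4654 = $930.80. OOP would hit $1432.40 > $1150, so the cap limits the patient to $1150 − $501.60 = $648.40. Plan pays $4654 − $648.40 = $4005.60.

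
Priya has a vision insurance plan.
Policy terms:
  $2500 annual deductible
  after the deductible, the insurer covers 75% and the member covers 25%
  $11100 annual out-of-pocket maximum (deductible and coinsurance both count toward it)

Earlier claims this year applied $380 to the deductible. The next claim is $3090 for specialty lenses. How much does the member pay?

$2362.50

$380 of the $2500 deductible is already met, leaving $2120.
After the $2120 deductible portion, $3090 − $2120 = $970 is subject to coinsurance.
Member's 25% share of $970 is $242.50.
Member responsibility before any cap: $2120 + $242.50 = $2362.50.
Year-to-date out-of-pocket becomes $380 + $2362.50 = $2742.50, still under the $11100 maximum, so no cap applies.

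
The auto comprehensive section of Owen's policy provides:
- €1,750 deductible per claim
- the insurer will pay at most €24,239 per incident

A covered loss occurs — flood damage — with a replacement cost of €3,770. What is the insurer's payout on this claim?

Subtract the deductible: €3,770 − €1,750 = €2,020.
€2,020 ≤ €24,239, so the limit doesn't bind; insurer pays €2,020.

€2,020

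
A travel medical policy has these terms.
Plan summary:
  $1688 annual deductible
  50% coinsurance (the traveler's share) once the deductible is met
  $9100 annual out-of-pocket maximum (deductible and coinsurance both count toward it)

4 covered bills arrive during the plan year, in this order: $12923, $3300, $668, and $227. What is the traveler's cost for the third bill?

Claim 1 — $12923: deductible takes $1688, $11235 remains; traveler's 50% is $5617.50. Cost to traveler: $7305.50. OOP to date $7305.50.
Claim 2 — $3300: deductible met; 50% of $3300 = $1650. Cost to traveler: $1650. OOP to date $8955.50.
Claim 3 — $668: 50% coinsurance on $668 = $334. That would push OOP to $9289.50, over the $9100 cap, so traveler pays $9100 − $8955.50 = $144.50.

$144.50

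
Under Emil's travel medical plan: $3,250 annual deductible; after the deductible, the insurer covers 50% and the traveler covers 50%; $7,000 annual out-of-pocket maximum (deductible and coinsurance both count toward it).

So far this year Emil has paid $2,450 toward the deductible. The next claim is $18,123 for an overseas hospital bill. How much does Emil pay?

$4,550

Deductible still to meet: $3,250 − $2,450 = $800.
That leaves $18,123 − $800 = $17,323 for coinsurance.
Coinsurance: $17,323 × 50% = $8,661.50.
So the traveler owes $800 + $8,661.50 = $9,461.50 before any cap.
Year-to-date out-of-pocket would reach $2,450 + $9,461.50 = $11,911.50, above the $7,000 maximum, so the traveler pays only $7,000 − $2,450 = $4,550.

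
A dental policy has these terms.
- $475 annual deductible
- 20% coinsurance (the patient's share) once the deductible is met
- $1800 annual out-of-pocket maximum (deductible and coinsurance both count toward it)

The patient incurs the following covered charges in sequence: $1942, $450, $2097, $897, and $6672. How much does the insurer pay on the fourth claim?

Bill 1, $1942: $475 to deductible, leaving $1467; 20% of $1467 = $293.40. Patient pays $768.40; OOP now $768.40. Insurer: $1942 − $768.40 = $1173.60.
Bill 2, $450: 20% coinsurance on $450 = $90. Patient owes $90 (running OOP $858.40). Plan pays $450 − $90 = $360.
Bill 3, $2097: deductible met; 20% of $2097 = $419.40. Cost to patient: $419.40. OOP to date $1277.80. Insurer: $2097 − $419.40 = $1677.60.
Bill 4, $897: deductible already satisfied, so patient's share is 20% × $897 = $179.40. Patient owes $179.40 (running OOP $1457.20). Insurer: $897 − $179.40 = $717.60.

$717.60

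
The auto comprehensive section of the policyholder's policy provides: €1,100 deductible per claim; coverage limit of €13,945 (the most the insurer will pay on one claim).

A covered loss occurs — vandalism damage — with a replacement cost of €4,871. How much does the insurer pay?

€3,771

After the deductible, €4,871 − €1,100 = €3,771 remains.
That's under the €13,945 cap, so the insurer reimburses the full €3,771.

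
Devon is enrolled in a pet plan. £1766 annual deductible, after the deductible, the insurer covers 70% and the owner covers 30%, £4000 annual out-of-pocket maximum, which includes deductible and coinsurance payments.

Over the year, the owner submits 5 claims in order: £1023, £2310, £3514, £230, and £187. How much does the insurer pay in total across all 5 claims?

#1 (£1023): entire amount goes to the deductible. Cost to owner: £1023. OOP to date £1023. Plan pays £1023 − £1023 = £0.
#2 (£2310): £743 to deductible, leaving £1567; owner's 30% is £470.10. Owner pays £1213.10; OOP now £2236.10. Insurer: £2310 − £1213.10 = £1096.90.
#3 (£3514): deductible met; 30% of £3514 = £1054.20. Cost to owner: £1054.20. OOP to date £3290.30. Plan pays £3514 − £1054.20 = £2459.80.
#4 (£230): 30% coinsurance on £230 = £69. Cost to owner: £69. OOP to date £3359.30. Insurer: £230 − £69 = £161.
#5 (£187): 30% coinsurance on £187 = £56.10. Cost to owner: £56.10. OOP to date £3415.40. Insurer: £187 − £56.10 = £130.90.
Insurer total: £0 + £1096.90 + £2459.80 + £161 + £130.90 = £3848.60.

£3848.60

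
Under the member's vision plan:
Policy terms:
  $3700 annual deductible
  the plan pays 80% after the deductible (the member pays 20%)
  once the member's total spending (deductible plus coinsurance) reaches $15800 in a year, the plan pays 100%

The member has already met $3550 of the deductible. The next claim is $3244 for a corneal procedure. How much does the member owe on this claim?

Remaining deductible: $3700 − $3550 = $150.
That leaves $3244 − $150 = $3094 for coinsurance.
Member's 20% share of $3094 is $618.80.
Member responsibility before any cap: $150 + $618.80 = $768.80.
Cumulative spending $3550 + $768.80 = $4318.80 stays under the $15800 maximum.

$768.80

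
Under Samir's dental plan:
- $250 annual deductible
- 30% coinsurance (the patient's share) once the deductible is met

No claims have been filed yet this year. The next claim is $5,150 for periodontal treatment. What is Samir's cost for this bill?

Deductible not yet touched, so the first $250 of the bill goes to the deductible.
That leaves $5,150 − $250 = $4,900 for coinsurance.
Patient's 30% share of $4,900 is $1,470.
Patient responsibility: $250 + $1,470 = $1,720.

$1,720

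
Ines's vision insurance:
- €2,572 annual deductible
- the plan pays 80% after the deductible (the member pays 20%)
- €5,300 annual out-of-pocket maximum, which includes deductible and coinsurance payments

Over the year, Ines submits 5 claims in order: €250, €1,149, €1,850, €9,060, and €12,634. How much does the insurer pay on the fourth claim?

Claim 1 (€250): entire amount goes to the deductible. Cost to member: €250. OOP to date €250. Insurer: €250 − €250 = €0.
Claim 2 (€1,149): all of it applies to the deductible. Member owes €1,149 (running OOP €1,399). Plan pays €1,149 − €1,149 = €0.
Claim 3 (€1,850): €1,173 finishes the deductible; €677 goes to coinsurance; coinsurance €677 × 20% = €135.40. Cost to member: €1,308.40. OOP to date €2,707.40. Insurer: €1,850 − €1,308.40 = €541.60.
Claim 4 (€9,060): deductible already satisfied, so member's share is 20% × €9,060 = €1,812. Cost to member: €1,812. OOP to date €4,519.40. Plan pays €9,060 − €1,812 = €7,248.

€7,248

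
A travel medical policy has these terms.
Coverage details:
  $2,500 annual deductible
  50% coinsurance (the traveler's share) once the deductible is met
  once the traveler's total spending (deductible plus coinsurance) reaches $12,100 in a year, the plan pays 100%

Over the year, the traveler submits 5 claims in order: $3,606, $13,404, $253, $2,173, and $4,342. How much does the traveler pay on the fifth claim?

Bill 1, $3,606: $2,500 to deductible, leaving $1,106; 50% of $1,106 = $553. Traveler owes $3,053 (running OOP $3,053).
Bill 2, $13,404: deductible already satisfied, so traveler's share is 50% × $13,404 = $6,702. Cost to traveler: $6,702. OOP to date $9,755.
Bill 3, $253: deductible already satisfied, so traveler's share is 50% × $253 = $126.50. Cost to traveler: $126.50. OOP to date $9,881.50.
Bill 4, $2,173: deductible met; 50% of $2,173 = $1,086.50. Traveler owes $1,086.50 (running OOP $10,968).
Bill 5, $4,342: 50% coinsurance on $4,342 = $2,171. OOP would hit $13,139 > $12,100, so the cap limits the traveler to $12,100 − $10,968 = $1,132.

$1,132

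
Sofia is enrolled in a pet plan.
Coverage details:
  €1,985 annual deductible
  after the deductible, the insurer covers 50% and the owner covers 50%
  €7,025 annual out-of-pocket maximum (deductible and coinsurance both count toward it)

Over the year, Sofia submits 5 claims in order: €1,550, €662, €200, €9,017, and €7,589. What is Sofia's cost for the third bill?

Bill 1, €1,550: all of it applies to the deductible. Owner owes €1,550 (running OOP €1,550).
Bill 2, €662: €435 to deductible, leaving €227; owner's 50% is €113.50. Owner pays €548.50; OOP now €2,098.50.
Bill 3, €200: deductible already satisfied, so owner's share is 50% × €200 = €100. Owner owes €100 (running OOP €2,198.50).

€100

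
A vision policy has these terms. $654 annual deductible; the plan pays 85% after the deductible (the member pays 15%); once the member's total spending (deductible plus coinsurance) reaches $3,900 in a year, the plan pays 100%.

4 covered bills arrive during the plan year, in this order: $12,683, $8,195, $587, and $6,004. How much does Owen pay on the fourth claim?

$124.35

Claim 1 — $12,683: $654 to deductible, leaving $12,029; coinsurance $12,029 × 15% = $1,804.35. Cost to member: $2,458.35. OOP to date $2,458.35.
Claim 2 — $8,195: 15% coinsurance on $8,195 = $1,229.25. Member pays $1,229.25; OOP now $3,687.60.
Claim 3 — $587: 15% coinsurance on $587 = $88.05. Member owes $88.05 (running OOP $3,775.65).
Claim 4 — $6,004: 15% coinsurance on $6,004 = $900.60. That would push OOP to $4,676.25, over the $3,900 cap, so member pays $3,900 − $3,775.65 = $124.35.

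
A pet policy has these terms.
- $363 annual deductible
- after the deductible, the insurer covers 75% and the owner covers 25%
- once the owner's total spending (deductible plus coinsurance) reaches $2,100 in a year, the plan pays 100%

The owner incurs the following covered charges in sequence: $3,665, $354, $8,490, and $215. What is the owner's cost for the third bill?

Claim 1 — $3,665: $363 to deductible, leaving $3,302; 25% of $3,302 = $825.50. Owner pays $1,188.50; OOP now $1,188.50.
Claim 2 — $354: deductible already satisfied, so owner's share is 25% × $354 = $88.50. Cost to owner: $88.50. OOP to date $1,277.
Claim 3 — $8,490: deductible met; 25% of $8,490 = $2,122.50. OOP would hit $3,399.50 > $2,100, so the cap limits the owner to $2,100 − $1,277 = $823.

$823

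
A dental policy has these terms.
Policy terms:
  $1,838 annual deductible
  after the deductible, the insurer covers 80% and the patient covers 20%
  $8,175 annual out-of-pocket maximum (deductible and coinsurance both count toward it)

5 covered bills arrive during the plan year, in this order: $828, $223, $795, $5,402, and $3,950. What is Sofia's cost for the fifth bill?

$790

Bill 1, $828: all of it applies to the deductible. Cost to patient: $828. OOP to date $828.
Bill 2, $223: fully absorbed by the deductible. Patient pays $223; OOP now $1,051.
Bill 3, $795: $787 finishes the deductible; $8 goes to coinsurance; patient's 20% is $1.60. Patient owes $788.60 (running OOP $1,839.60).
Bill 4, $5,402: 20% coinsurance on $5,402 = $1,080.40. Patient pays $1,080.40; OOP now $2,920.
Bill 5, $3,950: 20% coinsurance on $3,950 = $790. Patient owes $790 (running OOP $3,710).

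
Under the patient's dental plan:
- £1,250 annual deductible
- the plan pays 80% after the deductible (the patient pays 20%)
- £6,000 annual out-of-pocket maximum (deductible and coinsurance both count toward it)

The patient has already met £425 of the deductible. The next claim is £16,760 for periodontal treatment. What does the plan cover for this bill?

£12,748

Remaining deductible: £1,250 − £425 = £825.
The remaining £15,935 (= £16,760 − £825) moves to coinsurance.
Coinsurance: £15,935 × 20% = £3,187.
So the patient owes £825 + £3,187 = £4,012 before any cap.
Cumulative spending £425 + £4,012 = £4,437 stays under the £6,000 maximum.
The insurer covers the remainder: £16,760 − £4,012 = £12,748.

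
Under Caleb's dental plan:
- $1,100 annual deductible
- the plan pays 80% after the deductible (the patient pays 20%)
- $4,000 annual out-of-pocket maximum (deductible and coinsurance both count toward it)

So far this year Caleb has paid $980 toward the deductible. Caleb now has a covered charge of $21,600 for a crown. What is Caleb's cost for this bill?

$3,020

Remaining deductible: $1,100 − $980 = $120.
That leaves $21,600 − $120 = $21,480 for coinsurance.
Coinsurance: $21,480 × 20% = $4,296.
That puts the patient's cost at $120 + $4,296 = $4,416 before any cap.
Adding $4,416 to the $980 already spent would give $5,396, which exceeds the $4,000 cap; the patient pays just $4,000 − $980 = $3,020.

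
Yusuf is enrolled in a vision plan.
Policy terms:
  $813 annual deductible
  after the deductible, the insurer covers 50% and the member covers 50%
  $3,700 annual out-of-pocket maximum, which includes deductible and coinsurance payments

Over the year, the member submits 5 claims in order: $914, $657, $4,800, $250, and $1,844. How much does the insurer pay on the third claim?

Claim 1 — $914: deductible takes $813, $101 remains; member's 50% is $50.50. Member owes $863.50 (running OOP $863.50). Insurer: $914 − $863.50 = $50.50.
Claim 2 — $657: deductible met; 50% of $657 = $328.50. Member pays $328.50; OOP now $1,192. Insurer: $657 − $328.50 = $328.50.
Claim 3 — $4,800: deductible already satisfied, so member's share is 50% × $4,800 = $2,400. Cost to member: $2,400. OOP to date $3,592. Plan pays $4,800 − $2,400 = $2,400.

$2,400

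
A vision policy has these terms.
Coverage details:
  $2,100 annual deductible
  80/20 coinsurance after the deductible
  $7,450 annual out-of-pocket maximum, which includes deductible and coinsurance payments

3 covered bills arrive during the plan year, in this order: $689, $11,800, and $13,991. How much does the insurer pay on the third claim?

$11,192.80

#1 ($689): entire amount goes to the deductible. Member owes $689 (running OOP $689). Plan pays $689 − $689 = $0.
#2 ($11,800): $1,411 finishes the deductible; $10,389 goes to coinsurance; member's 20% is $2,077.80. Cost to member: $3,488.80. OOP to date $4,177.80. Insurer: $11,800 − $3,488.80 = $8,311.20.
#3 ($13,991): deductible met; 20% of $13,991 = $2,798.20. Member owes $2,798.20 (running OOP $6,976). Plan pays $13,991 − $2,798.20 = $11,192.80.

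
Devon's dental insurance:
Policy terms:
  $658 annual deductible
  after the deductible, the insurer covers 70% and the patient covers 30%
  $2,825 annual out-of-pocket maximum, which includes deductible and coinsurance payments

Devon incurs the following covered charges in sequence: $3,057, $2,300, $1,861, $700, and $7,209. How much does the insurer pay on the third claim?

$1,302.70

Claim 1 — $3,057: deductible takes $658, $2,399 remains; coinsurance $2,399 × 30% = $719.70. Cost to patient: $1,377.70. OOP to date $1,377.70. Plan pays $3,057 − $1,377.70 = $1,679.30.
Claim 2 — $2,300: deductible met; 30% of $2,300 = $690. Cost to patient: $690. OOP to date $2,067.70. Plan pays $2,300 − $690 = $1,610.
Claim 3 — $1,861: deductible met; 30% of $1,861 = $558.30. Patient pays $558.30; OOP now $2,626. Insurer: $1,861 − $558.30 = $1,302.70.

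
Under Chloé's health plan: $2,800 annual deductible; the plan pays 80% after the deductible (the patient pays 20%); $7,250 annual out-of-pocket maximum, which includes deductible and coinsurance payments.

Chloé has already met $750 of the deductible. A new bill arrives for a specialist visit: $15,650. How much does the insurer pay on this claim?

$10,880

Remaining deductible: $2,800 − $750 = $2,050.
The remaining $13,600 (= $15,650 − $2,050) moves to coinsurance.
Coinsurance: $13,600 × 20% = $2,720.
Patient responsibility before any cap: $2,050 + $2,720 = $4,770.
Total out-of-pocket so far would be $750 + $4,770 = $5,520, below the $7,250 cap — no reduction.
The plan picks up $15,650 − $4,770 = $10,880.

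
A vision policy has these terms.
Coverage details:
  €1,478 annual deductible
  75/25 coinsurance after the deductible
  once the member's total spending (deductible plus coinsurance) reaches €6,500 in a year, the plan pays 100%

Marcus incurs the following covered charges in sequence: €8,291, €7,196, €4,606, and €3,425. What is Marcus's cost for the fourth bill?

€368.25

#1 (€8,291): deductible takes €1,478, €6,813 remains; coinsurance €6,813 × 25% = €1,703.25. Member owes €3,181.25 (running OOP €3,181.25).
#2 (€7,196): deductible already satisfied, so member's share is 25% × €7,196 = €1,799. Member owes €1,799 (running OOP €4,980.25).
#3 (€4,606): 25% coinsurance on €4,606 = €1,151.50. Member owes €1,151.50 (running OOP €6,131.75).
#4 (€3,425): 25% coinsurance on €3,425 = €856.25. Adding that to €6,131.75 gives €6,988, past the €6,500 cap; member pays only €6,500 − €6,131.75 = €368.25.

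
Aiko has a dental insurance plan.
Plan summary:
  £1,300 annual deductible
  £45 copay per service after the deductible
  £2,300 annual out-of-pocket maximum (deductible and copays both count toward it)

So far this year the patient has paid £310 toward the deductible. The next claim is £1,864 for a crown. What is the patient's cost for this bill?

£1,035

£310 of the £1,300 deductible is already met, leaving £990.
After the £990 deductible portion, £1,864 − £990 = £874 is subject to the copay.
Copay on this service: £45.
Patient responsibility before any cap: £990 + £45 = £1,035.
Total out-of-pocket so far would be £310 + £1,035 = £1,345, below the £2,300 cap — no reduction.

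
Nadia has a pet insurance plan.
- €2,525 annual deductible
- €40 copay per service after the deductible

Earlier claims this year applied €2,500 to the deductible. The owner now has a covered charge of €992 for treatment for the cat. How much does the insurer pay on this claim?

€927

Remaining deductible: €2,525 − €2,500 = €25.
The remaining €967 (= €992 − €25) moves to the copay.
Copay on this service: €40.
That puts the owner's cost at €25 + €40 = €65.
The plan picks up €992 − €65 = €927.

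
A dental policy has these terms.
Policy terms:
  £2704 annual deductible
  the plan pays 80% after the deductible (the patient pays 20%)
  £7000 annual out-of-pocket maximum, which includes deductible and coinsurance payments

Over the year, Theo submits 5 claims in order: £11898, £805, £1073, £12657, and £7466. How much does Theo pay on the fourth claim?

£2081.60

Claim 1 (£11898): deductible takes £2704, £9194 remains; patient's 20% is £1838.80. Cost to patient: £4542.80. OOP to date £4542.80.
Claim 2 (£805): deductible met; 20% of £805 = £161. Patient owes £161 (running OOP £4703.80).
Claim 3 (£1073): deductible met; 20% of £1073 = £214.60. Cost to patient: £214.60. OOP to date £4918.40.
Claim 4 (£12657): 20% coinsurance on £12657 = £2531.40. That would push OOP to £7449.80, over the £7000 cap, so patient pays £7000 − £4918.40 = £2081.60.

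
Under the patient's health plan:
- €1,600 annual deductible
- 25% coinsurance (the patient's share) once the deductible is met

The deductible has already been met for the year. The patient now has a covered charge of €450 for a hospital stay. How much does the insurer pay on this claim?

The deductible is already satisfied, so the full bill goes to coinsurance.
Coinsurance: €450 × 25% = €112.50.
The insurer covers the remainder: €450 − €112.50 = €337.50.

€337.50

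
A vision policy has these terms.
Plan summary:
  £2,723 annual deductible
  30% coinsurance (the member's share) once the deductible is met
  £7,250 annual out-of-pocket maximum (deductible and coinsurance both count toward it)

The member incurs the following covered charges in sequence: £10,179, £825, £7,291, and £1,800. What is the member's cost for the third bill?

Claim 1 — £10,179: £2,723 finishes the deductible; £7,456 goes to coinsurance; member's 30% is £2,236.80. Member pays £4,959.80; OOP now £4,959.80.
Claim 2 — £825: 30% coinsurance on £825 = £247.50. Member pays £247.50; OOP now £5,207.30.
Claim 3 — £7,291: deductible met; 30% of £7,291 = £2,187.30. OOP would hit £7,394.60 > £7,250, so the cap limits the member to £7,250 − £5,207.30 = £2,042.70.

£2,042.70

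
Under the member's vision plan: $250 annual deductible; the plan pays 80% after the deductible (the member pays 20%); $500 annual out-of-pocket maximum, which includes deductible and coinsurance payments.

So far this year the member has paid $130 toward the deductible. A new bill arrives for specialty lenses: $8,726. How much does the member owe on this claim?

$130 of the $250 deductible is already met, leaving $120.
The remaining $8,606 (= $8,726 − $120) moves to coinsurance.
Coinsurance: $8,606 × 20% = $1,721.20.
That puts the member's cost at $120 + $1,721.20 = $1,841.20 before any cap.
Adding $1,841.20 to the $130 already spent would give $1,971.20, which exceeds the $500 cap; the member pays just $500 − $130 = $370.

$370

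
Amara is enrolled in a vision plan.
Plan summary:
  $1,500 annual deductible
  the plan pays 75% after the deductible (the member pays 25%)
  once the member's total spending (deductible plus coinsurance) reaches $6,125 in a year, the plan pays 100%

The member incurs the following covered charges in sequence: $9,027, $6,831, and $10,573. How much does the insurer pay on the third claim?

$9,537.50

Claim 1 — $9,027: $1,500 finishes the deductible; $7,527 goes to coinsurance; coinsurance $7,527 × 25% = $1,881.75. Member owes $3,381.75 (running OOP $3,381.75). Insurer: $9,027 − $3,381.75 = $5,645.25.
Claim 2 — $6,831: 25% coinsurance on $6,831 = $1,707.75. Member owes $1,707.75 (running OOP $5,089.50). Plan pays $6,831 − $1,707.75 = $5,123.25.
Claim 3 — $10,573: 25% coinsurance on $10,573 = $2,643.25. Adding that to $5,089.50 gives $7,732.75, past the $6,125 cap; member pays only $6,125 − $5,089.50 = $1,035.50. Plan pays $10,573 − $1,035.50 = $9,537.50.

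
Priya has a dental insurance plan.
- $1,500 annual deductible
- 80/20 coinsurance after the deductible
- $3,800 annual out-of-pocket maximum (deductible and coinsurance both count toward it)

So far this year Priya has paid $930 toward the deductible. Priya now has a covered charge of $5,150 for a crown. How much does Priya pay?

$1,486

Deductible still to meet: $1,500 − $930 = $570.
The remaining $4,580 (= $5,150 − $570) moves to coinsurance.
Coinsurance: $4,580 × 20% = $916.
Patient responsibility before any cap: $570 + $916 = $1,486.
Year-to-date out-of-pocket becomes $930 + $1,486 = $2,416, still under the $3,800 maximum, so no cap applies.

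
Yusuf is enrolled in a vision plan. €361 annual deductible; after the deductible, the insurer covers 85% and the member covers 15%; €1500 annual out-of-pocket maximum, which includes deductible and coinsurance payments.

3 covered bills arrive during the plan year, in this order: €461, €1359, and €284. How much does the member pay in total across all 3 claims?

€622.45

Bill 1, €461: €361 to deductible, leaving €100; member's 15% is €15. Cost to member: €376. OOP to date €376.
Bill 2, €1359: 15% coinsurance on €1359 = €203.85. Member pays €203.85; OOP now €579.85.
Bill 3, €284: deductible already satisfied, so member's share is 15% × €284 = €42.60. Member owes €42.60 (running OOP €622.45).
Total paid by the member: €376 + €203.85 + €42.60 = €622.45.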